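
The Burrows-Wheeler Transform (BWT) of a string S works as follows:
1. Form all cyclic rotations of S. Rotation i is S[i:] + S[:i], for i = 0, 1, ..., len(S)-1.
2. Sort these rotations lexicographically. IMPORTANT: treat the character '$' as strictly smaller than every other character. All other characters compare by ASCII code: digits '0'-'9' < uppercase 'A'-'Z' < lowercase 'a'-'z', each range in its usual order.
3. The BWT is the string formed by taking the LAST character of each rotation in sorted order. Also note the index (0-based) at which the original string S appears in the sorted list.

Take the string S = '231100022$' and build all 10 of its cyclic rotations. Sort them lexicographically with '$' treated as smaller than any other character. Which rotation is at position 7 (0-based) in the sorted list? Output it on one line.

All 10 rotations (rotation i = S[i:]+S[:i]):
  rot[0] = 231100022$
  rot[1] = 31100022$2
  rot[2] = 1100022$23
  rot[3] = 100022$231
  rot[4] = 00022$2311
  rot[5] = 0022$23110
  rot[6] = 022$231100
  rot[7] = 22$2311000
  rot[8] = 2$23110002
  rot[9] = $231100022
Sorted (with $ < everything):
  sorted[0] = $231100022
  sorted[1] = 00022$2311
  sorted[2] = 0022$23110
  sorted[3] = 022$231100
  sorted[4] = 100022$231
  sorted[5] = 1100022$23
  sorted[6] = 2$23110002
  sorted[7] = 22$2311000
  sorted[8] = 231100022$
  sorted[9] = 31100022$2
sorted[7] = 22$2311000

Answer: 22$2311000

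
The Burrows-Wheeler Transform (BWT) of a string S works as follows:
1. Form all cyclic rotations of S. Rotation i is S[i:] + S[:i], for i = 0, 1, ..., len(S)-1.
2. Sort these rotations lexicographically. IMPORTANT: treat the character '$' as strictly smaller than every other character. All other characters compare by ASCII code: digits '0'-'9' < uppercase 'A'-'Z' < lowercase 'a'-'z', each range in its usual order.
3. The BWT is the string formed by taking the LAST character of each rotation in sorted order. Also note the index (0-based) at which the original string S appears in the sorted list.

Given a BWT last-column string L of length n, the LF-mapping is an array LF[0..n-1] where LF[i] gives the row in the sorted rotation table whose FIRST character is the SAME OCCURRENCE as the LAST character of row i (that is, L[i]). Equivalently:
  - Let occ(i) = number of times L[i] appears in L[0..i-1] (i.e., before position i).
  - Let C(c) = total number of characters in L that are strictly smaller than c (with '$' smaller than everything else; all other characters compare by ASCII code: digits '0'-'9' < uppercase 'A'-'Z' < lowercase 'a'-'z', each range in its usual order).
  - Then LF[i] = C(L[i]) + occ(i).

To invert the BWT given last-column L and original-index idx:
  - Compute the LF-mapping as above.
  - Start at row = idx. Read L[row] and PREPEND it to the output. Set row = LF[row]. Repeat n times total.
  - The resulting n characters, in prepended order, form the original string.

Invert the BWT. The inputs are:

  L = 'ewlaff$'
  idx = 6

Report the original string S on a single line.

Answer: waffle$

Derivation:
LF mapping: 2 6 5 1 3 4 0
Walk LF starting at row 6, prepending L[row]:
  step 1: row=6, L[6]='$', prepend. Next row=LF[6]=0
  step 2: row=0, L[0]='e', prepend. Next row=LF[0]=2
  step 3: row=2, L[2]='l', prepend. Next row=LF[2]=5
  step 4: row=5, L[5]='f', prepend. Next row=LF[5]=4
  step 5: row=4, L[4]='f', prepend. Next row=LF[4]=3
  step 6: row=3, L[3]='a', prepend. Next row=LF[3]=1
  step 7: row=1, L[1]='w', prepend. Next row=LF[1]=6
Reversed output: waffle$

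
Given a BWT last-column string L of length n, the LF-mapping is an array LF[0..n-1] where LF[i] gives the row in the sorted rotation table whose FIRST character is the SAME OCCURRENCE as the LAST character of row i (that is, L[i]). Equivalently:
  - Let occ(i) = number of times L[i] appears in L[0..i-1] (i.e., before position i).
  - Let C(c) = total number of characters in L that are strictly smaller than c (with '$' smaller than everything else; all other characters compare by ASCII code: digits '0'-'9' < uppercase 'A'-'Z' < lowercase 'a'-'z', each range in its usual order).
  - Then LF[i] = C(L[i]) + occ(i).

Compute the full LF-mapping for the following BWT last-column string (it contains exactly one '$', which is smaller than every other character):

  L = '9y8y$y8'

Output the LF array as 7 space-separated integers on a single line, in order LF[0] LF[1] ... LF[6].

Char counts: '$':1, '8':2, '9':1, 'y':3
C (first-col start): C('$')=0, C('8')=1, C('9')=3, C('y')=4
L[0]='9': occ=0, LF[0]=C('9')+0=3+0=3
L[1]='y': occ=0, LF[1]=C('y')+0=4+0=4
L[2]='8': occ=0, LF[2]=C('8')+0=1+0=1
L[3]='y': occ=1, LF[3]=C('y')+1=4+1=5
L[4]='$': occ=0, LF[4]=C('$')+0=0+0=0
L[5]='y': occ=2, LF[5]=C('y')+2=4+2=6
L[6]='8': occ=1, LF[6]=C('8')+1=1+1=2

Answer: 3 4 1 5 0 6 2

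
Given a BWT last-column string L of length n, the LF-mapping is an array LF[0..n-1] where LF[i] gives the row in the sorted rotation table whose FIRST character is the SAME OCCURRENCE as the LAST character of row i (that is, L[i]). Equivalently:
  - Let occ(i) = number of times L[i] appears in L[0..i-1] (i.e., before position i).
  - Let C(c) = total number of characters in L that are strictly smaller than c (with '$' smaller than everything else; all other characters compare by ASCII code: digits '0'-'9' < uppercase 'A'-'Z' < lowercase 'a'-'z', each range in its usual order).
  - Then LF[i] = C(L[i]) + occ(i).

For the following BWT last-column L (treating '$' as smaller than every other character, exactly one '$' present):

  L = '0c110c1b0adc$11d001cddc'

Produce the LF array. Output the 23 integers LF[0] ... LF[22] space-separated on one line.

Char counts: '$':1, '0':5, '1':6, 'a':1, 'b':1, 'c':5, 'd':4
C (first-col start): C('$')=0, C('0')=1, C('1')=6, C('a')=12, C('b')=13, C('c')=14, C('d')=19
L[0]='0': occ=0, LF[0]=C('0')+0=1+0=1
L[1]='c': occ=0, LF[1]=C('c')+0=14+0=14
L[2]='1': occ=0, LF[2]=C('1')+0=6+0=6
L[3]='1': occ=1, LF[3]=C('1')+1=6+1=7
L[4]='0': occ=1, LF[4]=C('0')+1=1+1=2
L[5]='c': occ=1, LF[5]=C('c')+1=14+1=15
L[6]='1': occ=2, LF[6]=C('1')+2=6+2=8
L[7]='b': occ=0, LF[7]=C('b')+0=13+0=13
L[8]='0': occ=2, LF[8]=C('0')+2=1+2=3
L[9]='a': occ=0, LF[9]=C('a')+0=12+0=12
L[10]='d': occ=0, LF[10]=C('d')+0=19+0=19
L[11]='c': occ=2, LF[11]=C('c')+2=14+2=16
L[12]='$': occ=0, LF[12]=C('$')+0=0+0=0
L[13]='1': occ=3, LF[13]=C('1')+3=6+3=9
L[14]='1': occ=4, LF[14]=C('1')+4=6+4=10
L[15]='d': occ=1, LF[15]=C('d')+1=19+1=20
L[16]='0': occ=3, LF[16]=C('0')+3=1+3=4
L[17]='0': occ=4, LF[17]=C('0')+4=1+4=5
L[18]='1': occ=5, LF[18]=C('1')+5=6+5=11
L[19]='c': occ=3, LF[19]=C('c')+3=14+3=17
L[20]='d': occ=2, LF[20]=C('d')+2=19+2=21
L[21]='d': occ=3, LF[21]=C('d')+3=19+3=22
L[22]='c': occ=4, LF[22]=C('c')+4=14+4=18

Answer: 1 14 6 7 2 15 8 13 3 12 19 16 0 9 10 20 4 5 11 17 21 22 18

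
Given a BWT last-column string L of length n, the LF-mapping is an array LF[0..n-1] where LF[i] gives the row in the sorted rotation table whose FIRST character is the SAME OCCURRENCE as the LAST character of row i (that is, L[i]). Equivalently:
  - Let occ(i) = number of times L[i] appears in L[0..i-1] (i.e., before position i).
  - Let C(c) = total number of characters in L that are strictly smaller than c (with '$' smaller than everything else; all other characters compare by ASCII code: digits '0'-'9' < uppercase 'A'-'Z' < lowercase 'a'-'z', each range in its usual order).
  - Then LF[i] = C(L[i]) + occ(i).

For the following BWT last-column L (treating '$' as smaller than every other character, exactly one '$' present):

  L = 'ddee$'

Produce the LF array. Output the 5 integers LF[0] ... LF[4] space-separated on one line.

Answer: 1 2 3 4 0

Derivation:
Char counts: '$':1, 'd':2, 'e':2
C (first-col start): C('$')=0, C('d')=1, C('e')=3
L[0]='d': occ=0, LF[0]=C('d')+0=1+0=1
L[1]='d': occ=1, LF[1]=C('d')+1=1+1=2
L[2]='e': occ=0, LF[2]=C('e')+0=3+0=3
L[3]='e': occ=1, LF[3]=C('e')+1=3+1=4
L[4]='$': occ=0, LF[4]=C('$')+0=0+0=0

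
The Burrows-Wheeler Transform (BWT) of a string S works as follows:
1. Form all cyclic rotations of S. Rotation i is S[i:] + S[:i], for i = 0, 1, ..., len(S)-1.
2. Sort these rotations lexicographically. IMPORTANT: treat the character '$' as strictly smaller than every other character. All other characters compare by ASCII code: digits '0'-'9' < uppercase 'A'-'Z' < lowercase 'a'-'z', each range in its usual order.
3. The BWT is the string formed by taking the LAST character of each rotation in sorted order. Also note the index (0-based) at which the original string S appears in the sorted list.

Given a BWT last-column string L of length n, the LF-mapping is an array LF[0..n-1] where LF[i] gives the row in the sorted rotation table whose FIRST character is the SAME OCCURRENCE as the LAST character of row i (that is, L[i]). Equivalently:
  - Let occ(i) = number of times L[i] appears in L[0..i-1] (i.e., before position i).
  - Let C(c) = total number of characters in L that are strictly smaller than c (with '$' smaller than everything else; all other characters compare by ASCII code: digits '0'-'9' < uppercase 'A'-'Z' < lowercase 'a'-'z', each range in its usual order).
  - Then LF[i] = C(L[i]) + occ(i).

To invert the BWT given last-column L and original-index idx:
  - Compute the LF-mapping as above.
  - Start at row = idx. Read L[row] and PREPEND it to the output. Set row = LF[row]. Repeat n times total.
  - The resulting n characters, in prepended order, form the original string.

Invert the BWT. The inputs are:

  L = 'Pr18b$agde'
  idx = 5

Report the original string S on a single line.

LF mapping: 3 9 1 2 5 0 4 8 6 7
Walk LF starting at row 5, prepending L[row]:
  step 1: row=5, L[5]='$', prepend. Next row=LF[5]=0
  step 2: row=0, L[0]='P', prepend. Next row=LF[0]=3
  step 3: row=3, L[3]='8', prepend. Next row=LF[3]=2
  step 4: row=2, L[2]='1', prepend. Next row=LF[2]=1
  step 5: row=1, L[1]='r', prepend. Next row=LF[1]=9
  step 6: row=9, L[9]='e', prepend. Next row=LF[9]=7
  step 7: row=7, L[7]='g', prepend. Next row=LF[7]=8
  step 8: row=8, L[8]='d', prepend. Next row=LF[8]=6
  step 9: row=6, L[6]='a', prepend. Next row=LF[6]=4
  step 10: row=4, L[4]='b', prepend. Next row=LF[4]=5
Reversed output: badger18P$

Answer: badger18P$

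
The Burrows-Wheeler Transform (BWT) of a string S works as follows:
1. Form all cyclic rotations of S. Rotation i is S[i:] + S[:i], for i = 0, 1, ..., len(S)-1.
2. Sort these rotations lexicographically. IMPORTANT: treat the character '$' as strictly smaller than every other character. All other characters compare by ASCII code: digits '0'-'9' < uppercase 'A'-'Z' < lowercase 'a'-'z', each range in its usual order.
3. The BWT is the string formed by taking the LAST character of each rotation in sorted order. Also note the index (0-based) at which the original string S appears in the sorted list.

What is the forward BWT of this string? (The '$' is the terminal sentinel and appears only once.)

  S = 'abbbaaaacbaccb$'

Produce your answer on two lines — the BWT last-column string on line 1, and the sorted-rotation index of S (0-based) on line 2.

All 15 rotations (rotation i = S[i:]+S[:i]):
  rot[0] = abbbaaaacbaccb$
  rot[1] = bbbaaaacbaccb$a
  rot[2] = bbaaaacbaccb$ab
  rot[3] = baaaacbaccb$abb
  rot[4] = aaaacbaccb$abbb
  rot[5] = aaacbaccb$abbba
  rot[6] = aacbaccb$abbbaa
  rot[7] = acbaccb$abbbaaa
  rot[8] = cbaccb$abbbaaaa
  rot[9] = baccb$abbbaaaac
  rot[10] = accb$abbbaaaacb
  rot[11] = ccb$abbbaaaacba
  rot[12] = cb$abbbaaaacbac
  rot[13] = b$abbbaaaacbacc
  rot[14] = $abbbaaaacbaccb
Sorted (with $ < everything):
  sorted[0] = $abbbaaaacbaccb  (last char: 'b')
  sorted[1] = aaaacbaccb$abbb  (last char: 'b')
  sorted[2] = aaacbaccb$abbba  (last char: 'a')
  sorted[3] = aacbaccb$abbbaa  (last char: 'a')
  sorted[4] = abbbaaaacbaccb$  (last char: '$')
  sorted[5] = acbaccb$abbbaaa  (last char: 'a')
  sorted[6] = accb$abbbaaaacb  (last char: 'b')
  sorted[7] = b$abbbaaaacbacc  (last char: 'c')
  sorted[8] = baaaacbaccb$abb  (last char: 'b')
  sorted[9] = baccb$abbbaaaac  (last char: 'c')
  sorted[10] = bbaaaacbaccb$ab  (last char: 'b')
  sorted[11] = bbbaaaacbaccb$a  (last char: 'a')
  sorted[12] = cb$abbbaaaacbac  (last char: 'c')
  sorted[13] = cbaccb$abbbaaaa  (last char: 'a')
  sorted[14] = ccb$abbbaaaacba  (last char: 'a')
Last column: bbaa$abcbcbacaa
Original string S is at sorted index 4

Answer: bbaa$abcbcbacaa
4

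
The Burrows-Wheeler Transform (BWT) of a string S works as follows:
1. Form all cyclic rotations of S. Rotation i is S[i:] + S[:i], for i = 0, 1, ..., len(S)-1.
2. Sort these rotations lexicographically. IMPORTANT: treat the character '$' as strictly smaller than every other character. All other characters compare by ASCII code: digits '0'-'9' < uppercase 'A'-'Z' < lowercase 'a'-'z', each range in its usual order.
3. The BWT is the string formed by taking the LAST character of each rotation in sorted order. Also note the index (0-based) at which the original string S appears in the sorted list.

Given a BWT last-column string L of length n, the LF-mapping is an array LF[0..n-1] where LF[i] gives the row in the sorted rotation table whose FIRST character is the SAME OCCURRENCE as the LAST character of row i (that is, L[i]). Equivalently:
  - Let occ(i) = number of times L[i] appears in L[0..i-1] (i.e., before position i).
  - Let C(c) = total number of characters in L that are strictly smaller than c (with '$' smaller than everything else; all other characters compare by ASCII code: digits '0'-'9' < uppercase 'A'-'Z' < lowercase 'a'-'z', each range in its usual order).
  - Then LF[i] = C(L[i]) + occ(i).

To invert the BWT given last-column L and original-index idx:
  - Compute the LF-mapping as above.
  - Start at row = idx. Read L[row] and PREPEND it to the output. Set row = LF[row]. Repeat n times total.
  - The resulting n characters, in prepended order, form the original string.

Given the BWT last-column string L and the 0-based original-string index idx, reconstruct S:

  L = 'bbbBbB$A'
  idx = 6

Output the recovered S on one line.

Answer: bBBbAbb$

Derivation:
LF mapping: 4 5 6 2 7 3 0 1
Walk LF starting at row 6, prepending L[row]:
  step 1: row=6, L[6]='$', prepend. Next row=LF[6]=0
  step 2: row=0, L[0]='b', prepend. Next row=LF[0]=4
  step 3: row=4, L[4]='b', prepend. Next row=LF[4]=7
  step 4: row=7, L[7]='A', prepend. Next row=LF[7]=1
  step 5: row=1, L[1]='b', prepend. Next row=LF[1]=5
  step 6: row=5, L[5]='B', prepend. Next row=LF[5]=3
  step 7: row=3, L[3]='B', prepend. Next row=LF[3]=2
  step 8: row=2, L[2]='b', prepend. Next row=LF[2]=6
Reversed output: bBBbAbb$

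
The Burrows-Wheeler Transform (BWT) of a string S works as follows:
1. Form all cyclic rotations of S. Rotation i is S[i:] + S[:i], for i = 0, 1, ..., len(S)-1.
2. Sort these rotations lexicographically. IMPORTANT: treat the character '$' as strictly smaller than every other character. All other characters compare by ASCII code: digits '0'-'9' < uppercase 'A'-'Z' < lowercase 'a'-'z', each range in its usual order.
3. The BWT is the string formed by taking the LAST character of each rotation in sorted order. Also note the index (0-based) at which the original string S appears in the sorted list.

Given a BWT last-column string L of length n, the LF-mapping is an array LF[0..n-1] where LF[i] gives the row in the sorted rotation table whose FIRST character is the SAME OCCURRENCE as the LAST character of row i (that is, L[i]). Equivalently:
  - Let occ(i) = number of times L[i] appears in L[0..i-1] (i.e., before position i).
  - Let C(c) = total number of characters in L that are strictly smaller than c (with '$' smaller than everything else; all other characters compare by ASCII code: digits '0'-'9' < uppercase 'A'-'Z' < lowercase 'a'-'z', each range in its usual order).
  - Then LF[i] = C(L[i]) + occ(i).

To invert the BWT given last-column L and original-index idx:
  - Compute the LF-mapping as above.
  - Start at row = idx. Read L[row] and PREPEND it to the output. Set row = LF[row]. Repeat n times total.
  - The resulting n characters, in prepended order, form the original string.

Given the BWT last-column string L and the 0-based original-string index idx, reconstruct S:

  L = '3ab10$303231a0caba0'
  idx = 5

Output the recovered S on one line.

LF mapping: 8 12 16 5 1 0 9 2 10 7 11 6 13 3 18 14 17 15 4
Walk LF starting at row 5, prepending L[row]:
  step 1: row=5, L[5]='$', prepend. Next row=LF[5]=0
  step 2: row=0, L[0]='3', prepend. Next row=LF[0]=8
  step 3: row=8, L[8]='3', prepend. Next row=LF[8]=10
  step 4: row=10, L[10]='3', prepend. Next row=LF[10]=11
  step 5: row=11, L[11]='1', prepend. Next row=LF[11]=6
  step 6: row=6, L[6]='3', prepend. Next row=LF[6]=9
  step 7: row=9, L[9]='2', prepend. Next row=LF[9]=7
  step 8: row=7, L[7]='0', prepend. Next row=LF[7]=2
  step 9: row=2, L[2]='b', prepend. Next row=LF[2]=16
  step 10: row=16, L[16]='b', prepend. Next row=LF[16]=17
  step 11: row=17, L[17]='a', prepend. Next row=LF[17]=15
  step 12: row=15, L[15]='a', prepend. Next row=LF[15]=14
  step 13: row=14, L[14]='c', prepend. Next row=LF[14]=18
  step 14: row=18, L[18]='0', prepend. Next row=LF[18]=4
  step 15: row=4, L[4]='0', prepend. Next row=LF[4]=1
  step 16: row=1, L[1]='a', prepend. Next row=LF[1]=12
  step 17: row=12, L[12]='a', prepend. Next row=LF[12]=13
  step 18: row=13, L[13]='0', prepend. Next row=LF[13]=3
  step 19: row=3, L[3]='1', prepend. Next row=LF[3]=5
Reversed output: 10aa00caabb0231333$

Answer: 10aa00caabb0231333$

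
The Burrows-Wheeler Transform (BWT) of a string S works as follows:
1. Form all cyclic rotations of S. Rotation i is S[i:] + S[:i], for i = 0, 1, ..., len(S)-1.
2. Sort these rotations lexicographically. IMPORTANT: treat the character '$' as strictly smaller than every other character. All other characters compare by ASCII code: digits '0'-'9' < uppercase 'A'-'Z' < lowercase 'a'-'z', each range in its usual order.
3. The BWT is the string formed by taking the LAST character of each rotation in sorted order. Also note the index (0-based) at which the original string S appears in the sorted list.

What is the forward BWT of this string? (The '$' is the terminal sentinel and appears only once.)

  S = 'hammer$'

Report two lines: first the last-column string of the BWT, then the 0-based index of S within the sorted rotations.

All 7 rotations (rotation i = S[i:]+S[:i]):
  rot[0] = hammer$
  rot[1] = ammer$h
  rot[2] = mmer$ha
  rot[3] = mer$ham
  rot[4] = er$hamm
  rot[5] = r$hamme
  rot[6] = $hammer
Sorted (with $ < everything):
  sorted[0] = $hammer  (last char: 'r')
  sorted[1] = ammer$h  (last char: 'h')
  sorted[2] = er$hamm  (last char: 'm')
  sorted[3] = hammer$  (last char: '$')
  sorted[4] = mer$ham  (last char: 'm')
  sorted[5] = mmer$ha  (last char: 'a')
  sorted[6] = r$hamme  (last char: 'e')
Last column: rhm$mae
Original string S is at sorted index 3

Answer: rhm$mae
3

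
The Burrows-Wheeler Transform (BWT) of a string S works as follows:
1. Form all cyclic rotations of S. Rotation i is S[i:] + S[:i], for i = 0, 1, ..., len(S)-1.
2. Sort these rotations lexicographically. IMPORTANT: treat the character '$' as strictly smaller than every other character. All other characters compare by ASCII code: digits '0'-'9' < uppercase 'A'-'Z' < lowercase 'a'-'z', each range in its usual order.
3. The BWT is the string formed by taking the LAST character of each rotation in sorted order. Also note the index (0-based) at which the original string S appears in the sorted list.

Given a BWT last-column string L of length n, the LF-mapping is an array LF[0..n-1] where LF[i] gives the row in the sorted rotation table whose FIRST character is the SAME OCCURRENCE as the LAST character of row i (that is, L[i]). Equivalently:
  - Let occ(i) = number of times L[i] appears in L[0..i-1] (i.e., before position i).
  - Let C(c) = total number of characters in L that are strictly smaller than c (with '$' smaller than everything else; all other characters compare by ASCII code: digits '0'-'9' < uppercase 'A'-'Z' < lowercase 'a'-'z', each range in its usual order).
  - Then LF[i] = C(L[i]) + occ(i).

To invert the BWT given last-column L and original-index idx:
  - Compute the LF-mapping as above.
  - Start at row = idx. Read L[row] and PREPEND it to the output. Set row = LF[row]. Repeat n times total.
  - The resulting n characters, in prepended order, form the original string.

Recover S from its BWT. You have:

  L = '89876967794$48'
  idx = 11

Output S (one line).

Answer: 9489849766778$

Derivation:
LF mapping: 8 11 9 5 3 12 4 6 7 13 1 0 2 10
Walk LF starting at row 11, prepending L[row]:
  step 1: row=11, L[11]='$', prepend. Next row=LF[11]=0
  step 2: row=0, L[0]='8', prepend. Next row=LF[0]=8
  step 3: row=8, L[8]='7', prepend. Next row=LF[8]=7
  step 4: row=7, L[7]='7', prepend. Next row=LF[7]=6
  step 5: row=6, L[6]='6', prepend. Next row=LF[6]=4
  step 6: row=4, L[4]='6', prepend. Next row=LF[4]=3
  step 7: row=3, L[3]='7', prepend. Next row=LF[3]=5
  step 8: row=5, L[5]='9', prepend. Next row=LF[5]=12
  step 9: row=12, L[12]='4', prepend. Next row=LF[12]=2
  step 10: row=2, L[2]='8', prepend. Next row=LF[2]=9
  step 11: row=9, L[9]='9', prepend. Next row=LF[9]=13
  step 12: row=13, L[13]='8', prepend. Next row=LF[13]=10
  step 13: row=10, L[10]='4', prepend. Next row=LF[10]=1
  step 14: row=1, L[1]='9', prepend. Next row=LF[1]=11
Reversed output: 9489849766778$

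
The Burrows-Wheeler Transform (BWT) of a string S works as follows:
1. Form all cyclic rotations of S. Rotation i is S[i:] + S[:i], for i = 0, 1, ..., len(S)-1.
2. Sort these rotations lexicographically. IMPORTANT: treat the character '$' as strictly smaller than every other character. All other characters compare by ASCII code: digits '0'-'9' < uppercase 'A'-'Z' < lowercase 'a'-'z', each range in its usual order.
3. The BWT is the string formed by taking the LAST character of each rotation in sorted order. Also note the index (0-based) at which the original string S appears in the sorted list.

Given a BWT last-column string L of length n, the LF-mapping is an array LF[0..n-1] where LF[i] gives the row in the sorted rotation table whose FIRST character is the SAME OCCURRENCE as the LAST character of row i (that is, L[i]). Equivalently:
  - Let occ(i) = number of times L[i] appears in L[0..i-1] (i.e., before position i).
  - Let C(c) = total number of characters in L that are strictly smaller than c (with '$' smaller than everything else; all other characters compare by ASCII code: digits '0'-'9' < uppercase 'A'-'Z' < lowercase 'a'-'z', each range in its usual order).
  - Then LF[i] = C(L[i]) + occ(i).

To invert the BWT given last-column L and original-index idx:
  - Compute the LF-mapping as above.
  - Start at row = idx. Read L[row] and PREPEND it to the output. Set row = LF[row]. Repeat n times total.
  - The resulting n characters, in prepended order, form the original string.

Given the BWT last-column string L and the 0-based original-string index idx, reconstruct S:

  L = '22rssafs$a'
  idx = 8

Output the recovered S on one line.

LF mapping: 1 2 6 7 8 3 5 9 0 4
Walk LF starting at row 8, prepending L[row]:
  step 1: row=8, L[8]='$', prepend. Next row=LF[8]=0
  step 2: row=0, L[0]='2', prepend. Next row=LF[0]=1
  step 3: row=1, L[1]='2', prepend. Next row=LF[1]=2
  step 4: row=2, L[2]='r', prepend. Next row=LF[2]=6
  step 5: row=6, L[6]='f', prepend. Next row=LF[6]=5
  step 6: row=5, L[5]='a', prepend. Next row=LF[5]=3
  step 7: row=3, L[3]='s', prepend. Next row=LF[3]=7
  step 8: row=7, L[7]='s', prepend. Next row=LF[7]=9
  step 9: row=9, L[9]='a', prepend. Next row=LF[9]=4
  step 10: row=4, L[4]='s', prepend. Next row=LF[4]=8
Reversed output: sassafr22$

Answer: sassafr22$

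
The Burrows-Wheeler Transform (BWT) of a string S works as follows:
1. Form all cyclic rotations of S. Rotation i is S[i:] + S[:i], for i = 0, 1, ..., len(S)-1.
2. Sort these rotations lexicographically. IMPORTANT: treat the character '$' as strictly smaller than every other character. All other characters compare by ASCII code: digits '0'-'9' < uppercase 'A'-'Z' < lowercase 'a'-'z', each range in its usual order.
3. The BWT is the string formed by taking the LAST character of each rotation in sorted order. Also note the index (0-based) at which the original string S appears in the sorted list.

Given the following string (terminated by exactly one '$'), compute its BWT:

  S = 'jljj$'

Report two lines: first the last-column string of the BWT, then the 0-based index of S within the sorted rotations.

All 5 rotations (rotation i = S[i:]+S[:i]):
  rot[0] = jljj$
  rot[1] = ljj$j
  rot[2] = jj$jl
  rot[3] = j$jlj
  rot[4] = $jljj
Sorted (with $ < everything):
  sorted[0] = $jljj  (last char: 'j')
  sorted[1] = j$jlj  (last char: 'j')
  sorted[2] = jj$jl  (last char: 'l')
  sorted[3] = jljj$  (last char: '$')
  sorted[4] = ljj$j  (last char: 'j')
Last column: jjl$j
Original string S is at sorted index 3

Answer: jjl$j
3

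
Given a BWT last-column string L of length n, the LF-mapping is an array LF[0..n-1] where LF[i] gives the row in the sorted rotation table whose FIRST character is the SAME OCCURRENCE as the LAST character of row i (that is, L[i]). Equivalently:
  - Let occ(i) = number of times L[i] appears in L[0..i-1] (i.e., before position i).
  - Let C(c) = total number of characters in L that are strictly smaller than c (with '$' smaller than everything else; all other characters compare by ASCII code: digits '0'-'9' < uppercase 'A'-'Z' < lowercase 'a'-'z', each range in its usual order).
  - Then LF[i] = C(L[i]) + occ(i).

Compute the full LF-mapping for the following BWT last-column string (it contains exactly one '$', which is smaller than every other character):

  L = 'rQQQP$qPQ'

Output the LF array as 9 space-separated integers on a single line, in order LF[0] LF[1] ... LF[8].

Answer: 8 3 4 5 1 0 7 2 6

Derivation:
Char counts: '$':1, 'P':2, 'Q':4, 'q':1, 'r':1
C (first-col start): C('$')=0, C('P')=1, C('Q')=3, C('q')=7, C('r')=8
L[0]='r': occ=0, LF[0]=C('r')+0=8+0=8
L[1]='Q': occ=0, LF[1]=C('Q')+0=3+0=3
L[2]='Q': occ=1, LF[2]=C('Q')+1=3+1=4
L[3]='Q': occ=2, LF[3]=C('Q')+2=3+2=5
L[4]='P': occ=0, LF[4]=C('P')+0=1+0=1
L[5]='$': occ=0, LF[5]=C('$')+0=0+0=0
L[6]='q': occ=0, LF[6]=C('q')+0=7+0=7
L[7]='P': occ=1, LF[7]=C('P')+1=1+1=2
L[8]='Q': occ=3, LF[8]=C('Q')+3=3+3=6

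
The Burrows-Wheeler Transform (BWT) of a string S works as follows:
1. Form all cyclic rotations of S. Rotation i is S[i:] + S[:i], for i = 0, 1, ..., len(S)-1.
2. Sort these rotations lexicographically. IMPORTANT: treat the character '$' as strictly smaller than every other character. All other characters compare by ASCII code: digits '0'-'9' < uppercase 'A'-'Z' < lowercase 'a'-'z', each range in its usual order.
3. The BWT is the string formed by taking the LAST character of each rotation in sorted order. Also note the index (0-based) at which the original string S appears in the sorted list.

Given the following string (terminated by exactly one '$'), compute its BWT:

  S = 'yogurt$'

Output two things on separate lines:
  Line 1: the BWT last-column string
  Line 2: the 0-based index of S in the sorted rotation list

Answer: toyurg$
6

Derivation:
All 7 rotations (rotation i = S[i:]+S[:i]):
  rot[0] = yogurt$
  rot[1] = ogurt$y
  rot[2] = gurt$yo
  rot[3] = urt$yog
  rot[4] = rt$yogu
  rot[5] = t$yogur
  rot[6] = $yogurt
Sorted (with $ < everything):
  sorted[0] = $yogurt  (last char: 't')
  sorted[1] = gurt$yo  (last char: 'o')
  sorted[2] = ogurt$y  (last char: 'y')
  sorted[3] = rt$yogu  (last char: 'u')
  sorted[4] = t$yogur  (last char: 'r')
  sorted[5] = urt$yog  (last char: 'g')
  sorted[6] = yogurt$  (last char: '$')
Last column: toyurg$
Original string S is at sorted index 6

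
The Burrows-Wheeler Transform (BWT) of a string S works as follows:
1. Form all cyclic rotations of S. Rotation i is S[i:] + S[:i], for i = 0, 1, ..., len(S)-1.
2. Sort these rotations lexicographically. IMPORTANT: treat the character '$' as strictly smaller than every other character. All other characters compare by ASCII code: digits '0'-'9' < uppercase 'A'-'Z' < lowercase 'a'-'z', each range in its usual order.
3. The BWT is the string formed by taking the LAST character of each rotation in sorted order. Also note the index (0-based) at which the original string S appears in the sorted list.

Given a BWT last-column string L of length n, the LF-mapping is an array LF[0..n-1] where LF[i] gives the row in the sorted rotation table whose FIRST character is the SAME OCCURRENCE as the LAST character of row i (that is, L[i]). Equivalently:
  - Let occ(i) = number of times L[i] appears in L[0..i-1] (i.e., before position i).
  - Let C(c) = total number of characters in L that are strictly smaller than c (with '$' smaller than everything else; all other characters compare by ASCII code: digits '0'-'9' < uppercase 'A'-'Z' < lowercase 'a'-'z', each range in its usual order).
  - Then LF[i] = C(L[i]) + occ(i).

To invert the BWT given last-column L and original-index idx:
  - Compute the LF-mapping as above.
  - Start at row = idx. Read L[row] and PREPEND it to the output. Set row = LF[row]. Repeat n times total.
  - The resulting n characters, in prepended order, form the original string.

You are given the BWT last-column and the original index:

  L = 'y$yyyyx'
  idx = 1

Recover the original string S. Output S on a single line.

Answer: xyyyyy$

Derivation:
LF mapping: 2 0 3 4 5 6 1
Walk LF starting at row 1, prepending L[row]:
  step 1: row=1, L[1]='$', prepend. Next row=LF[1]=0
  step 2: row=0, L[0]='y', prepend. Next row=LF[0]=2
  step 3: row=2, L[2]='y', prepend. Next row=LF[2]=3
  step 4: row=3, L[3]='y', prepend. Next row=LF[3]=4
  step 5: row=4, L[4]='y', prepend. Next row=LF[4]=5
  step 6: row=5, L[5]='y', prepend. Next row=LF[5]=6
  step 7: row=6, L[6]='x', prepend. Next row=LF[6]=1
Reversed output: xyyyyy$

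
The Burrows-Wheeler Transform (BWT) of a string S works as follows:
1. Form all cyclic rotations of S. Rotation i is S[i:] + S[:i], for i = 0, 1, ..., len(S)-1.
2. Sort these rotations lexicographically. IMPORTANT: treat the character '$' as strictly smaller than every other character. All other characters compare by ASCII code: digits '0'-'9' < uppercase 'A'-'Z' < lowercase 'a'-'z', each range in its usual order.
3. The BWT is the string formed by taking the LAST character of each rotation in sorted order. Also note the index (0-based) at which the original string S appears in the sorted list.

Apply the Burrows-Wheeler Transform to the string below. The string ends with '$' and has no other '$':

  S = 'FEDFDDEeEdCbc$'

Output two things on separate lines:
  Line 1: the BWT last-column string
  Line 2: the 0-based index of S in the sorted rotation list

Answer: cdFDEFeDD$CbEE
9

Derivation:
All 14 rotations (rotation i = S[i:]+S[:i]):
  rot[0] = FEDFDDEeEdCbc$
  rot[1] = EDFDDEeEdCbc$F
  rot[2] = DFDDEeEdCbc$FE
  rot[3] = FDDEeEdCbc$FED
  rot[4] = DDEeEdCbc$FEDF
  rot[5] = DEeEdCbc$FEDFD
  rot[6] = EeEdCbc$FEDFDD
  rot[7] = eEdCbc$FEDFDDE
  rot[8] = EdCbc$FEDFDDEe
  rot[9] = dCbc$FEDFDDEeE
  rot[10] = Cbc$FEDFDDEeEd
  rot[11] = bc$FEDFDDEeEdC
  rot[12] = c$FEDFDDEeEdCb
  rot[13] = $FEDFDDEeEdCbc
Sorted (with $ < everything):
  sorted[0] = $FEDFDDEeEdCbc  (last char: 'c')
  sorted[1] = Cbc$FEDFDDEeEd  (last char: 'd')
  sorted[2] = DDEeEdCbc$FEDF  (last char: 'F')
  sorted[3] = DEeEdCbc$FEDFD  (last char: 'D')
  sorted[4] = DFDDEeEdCbc$FE  (last char: 'E')
  sorted[5] = EDFDDEeEdCbc$F  (last char: 'F')
  sorted[6] = EdCbc$FEDFDDEe  (last char: 'e')
  sorted[7] = EeEdCbc$FEDFDD  (last char: 'D')
  sorted[8] = FDDEeEdCbc$FED  (last char: 'D')
  sorted[9] = FEDFDDEeEdCbc$  (last char: '$')
  sorted[10] = bc$FEDFDDEeEdC  (last char: 'C')
  sorted[11] = c$FEDFDDEeEdCb  (last char: 'b')
  sorted[12] = dCbc$FEDFDDEeE  (last char: 'E')
  sorted[13] = eEdCbc$FEDFDDE  (last char: 'E')
Last column: cdFDEFeDD$CbEE
Original string S is at sorted index 9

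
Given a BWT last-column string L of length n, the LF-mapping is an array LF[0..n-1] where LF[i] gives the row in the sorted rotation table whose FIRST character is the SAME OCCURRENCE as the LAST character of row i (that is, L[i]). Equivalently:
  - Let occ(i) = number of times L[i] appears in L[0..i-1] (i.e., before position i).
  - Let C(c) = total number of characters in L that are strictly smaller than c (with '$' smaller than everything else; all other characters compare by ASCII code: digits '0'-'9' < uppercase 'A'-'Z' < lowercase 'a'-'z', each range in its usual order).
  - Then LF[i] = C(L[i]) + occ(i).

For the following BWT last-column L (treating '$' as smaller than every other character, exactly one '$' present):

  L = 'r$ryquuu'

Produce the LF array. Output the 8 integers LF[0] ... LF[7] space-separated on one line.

Answer: 2 0 3 7 1 4 5 6

Derivation:
Char counts: '$':1, 'q':1, 'r':2, 'u':3, 'y':1
C (first-col start): C('$')=0, C('q')=1, C('r')=2, C('u')=4, C('y')=7
L[0]='r': occ=0, LF[0]=C('r')+0=2+0=2
L[1]='$': occ=0, LF[1]=C('$')+0=0+0=0
L[2]='r': occ=1, LF[2]=C('r')+1=2+1=3
L[3]='y': occ=0, LF[3]=C('y')+0=7+0=7
L[4]='q': occ=0, LF[4]=C('q')+0=1+0=1
L[5]='u': occ=0, LF[5]=C('u')+0=4+0=4
L[6]='u': occ=1, LF[6]=C('u')+1=4+1=5
L[7]='u': occ=2, LF[7]=C('u')+2=4+2=6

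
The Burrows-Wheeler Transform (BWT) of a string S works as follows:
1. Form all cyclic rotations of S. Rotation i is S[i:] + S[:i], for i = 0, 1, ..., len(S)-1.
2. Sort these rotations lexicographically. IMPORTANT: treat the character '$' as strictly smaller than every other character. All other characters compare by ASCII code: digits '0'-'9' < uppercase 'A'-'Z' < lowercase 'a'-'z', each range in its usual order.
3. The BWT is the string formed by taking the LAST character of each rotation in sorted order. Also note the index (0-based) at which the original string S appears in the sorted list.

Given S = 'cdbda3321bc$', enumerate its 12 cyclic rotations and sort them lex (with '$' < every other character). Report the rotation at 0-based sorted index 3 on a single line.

All 12 rotations (rotation i = S[i:]+S[:i]):
  rot[0] = cdbda3321bc$
  rot[1] = dbda3321bc$c
  rot[2] = bda3321bc$cd
  rot[3] = da3321bc$cdb
  rot[4] = a3321bc$cdbd
  rot[5] = 3321bc$cdbda
  rot[6] = 321bc$cdbda3
  rot[7] = 21bc$cdbda33
  rot[8] = 1bc$cdbda332
  rot[9] = bc$cdbda3321
  rot[10] = c$cdbda3321b
  rot[11] = $cdbda3321bc
Sorted (with $ < everything):
  sorted[0] = $cdbda3321bc
  sorted[1] = 1bc$cdbda332
  sorted[2] = 21bc$cdbda33
  sorted[3] = 321bc$cdbda3
  sorted[4] = 3321bc$cdbda
  sorted[5] = a3321bc$cdbd
  sorted[6] = bc$cdbda3321
  sorted[7] = bda3321bc$cd
  sorted[8] = c$cdbda3321b
  sorted[9] = cdbda3321bc$
  sorted[10] = da3321bc$cdb
  sorted[11] = dbda3321bc$c
sorted[3] = 321bc$cdbda3

Answer: 321bc$cdbda3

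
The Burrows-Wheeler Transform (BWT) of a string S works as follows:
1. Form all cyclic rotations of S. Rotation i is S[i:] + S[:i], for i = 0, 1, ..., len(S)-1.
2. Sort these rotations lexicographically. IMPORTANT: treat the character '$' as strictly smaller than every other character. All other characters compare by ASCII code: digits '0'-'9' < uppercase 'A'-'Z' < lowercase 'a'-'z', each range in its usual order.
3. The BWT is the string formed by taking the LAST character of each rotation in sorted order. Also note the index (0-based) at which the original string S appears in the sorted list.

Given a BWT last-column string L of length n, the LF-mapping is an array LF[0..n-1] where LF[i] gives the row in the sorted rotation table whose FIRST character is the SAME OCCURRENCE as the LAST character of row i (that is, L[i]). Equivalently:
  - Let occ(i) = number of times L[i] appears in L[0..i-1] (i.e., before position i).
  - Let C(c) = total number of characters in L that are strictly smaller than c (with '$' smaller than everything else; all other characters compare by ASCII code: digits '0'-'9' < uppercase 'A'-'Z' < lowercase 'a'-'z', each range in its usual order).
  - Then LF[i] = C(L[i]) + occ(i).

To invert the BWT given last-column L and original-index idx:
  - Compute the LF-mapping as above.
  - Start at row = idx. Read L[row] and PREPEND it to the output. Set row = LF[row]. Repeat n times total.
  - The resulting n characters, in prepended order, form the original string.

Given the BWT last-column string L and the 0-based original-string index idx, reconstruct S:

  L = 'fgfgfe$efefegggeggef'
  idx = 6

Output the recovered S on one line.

Answer: egggeegfgggefefffef$

Derivation:
LF mapping: 7 13 8 14 9 1 0 2 10 3 11 4 15 16 17 5 18 19 6 12
Walk LF starting at row 6, prepending L[row]:
  step 1: row=6, L[6]='$', prepend. Next row=LF[6]=0
  step 2: row=0, L[0]='f', prepend. Next row=LF[0]=7
  step 3: row=7, L[7]='e', prepend. Next row=LF[7]=2
  step 4: row=2, L[2]='f', prepend. Next row=LF[2]=8
  step 5: row=8, L[8]='f', prepend. Next row=LF[8]=10
  step 6: row=10, L[10]='f', prepend. Next row=LF[10]=11
  step 7: row=11, L[11]='e', prepend. Next row=LF[11]=4
  step 8: row=4, L[4]='f', prepend. Next row=LF[4]=9
  step 9: row=9, L[9]='e', prepend. Next row=LF[9]=3
  step 10: row=3, L[3]='g', prepend. Next row=LF[3]=14
  step 11: row=14, L[14]='g', prepend. Next row=LF[14]=17
  step 12: row=17, L[17]='g', prepend. Next row=LF[17]=19
  step 13: row=19, L[19]='f', prepend. Next row=LF[19]=12
  step 14: row=12, L[12]='g', prepend. Next row=LF[12]=15
  step 15: row=15, L[15]='e', prepend. Next row=LF[15]=5
  step 16: row=5, L[5]='e', prepend. Next row=LF[5]=1
  step 17: row=1, L[1]='g', prepend. Next row=LF[1]=13
  step 18: row=13, L[13]='g', prepend. Next row=LF[13]=16
  step 19: row=16, L[16]='g', prepend. Next row=LF[16]=18
  step 20: row=18, L[18]='e', prepend. Next row=LF[18]=6
Reversed output: egggeegfgggefefffef$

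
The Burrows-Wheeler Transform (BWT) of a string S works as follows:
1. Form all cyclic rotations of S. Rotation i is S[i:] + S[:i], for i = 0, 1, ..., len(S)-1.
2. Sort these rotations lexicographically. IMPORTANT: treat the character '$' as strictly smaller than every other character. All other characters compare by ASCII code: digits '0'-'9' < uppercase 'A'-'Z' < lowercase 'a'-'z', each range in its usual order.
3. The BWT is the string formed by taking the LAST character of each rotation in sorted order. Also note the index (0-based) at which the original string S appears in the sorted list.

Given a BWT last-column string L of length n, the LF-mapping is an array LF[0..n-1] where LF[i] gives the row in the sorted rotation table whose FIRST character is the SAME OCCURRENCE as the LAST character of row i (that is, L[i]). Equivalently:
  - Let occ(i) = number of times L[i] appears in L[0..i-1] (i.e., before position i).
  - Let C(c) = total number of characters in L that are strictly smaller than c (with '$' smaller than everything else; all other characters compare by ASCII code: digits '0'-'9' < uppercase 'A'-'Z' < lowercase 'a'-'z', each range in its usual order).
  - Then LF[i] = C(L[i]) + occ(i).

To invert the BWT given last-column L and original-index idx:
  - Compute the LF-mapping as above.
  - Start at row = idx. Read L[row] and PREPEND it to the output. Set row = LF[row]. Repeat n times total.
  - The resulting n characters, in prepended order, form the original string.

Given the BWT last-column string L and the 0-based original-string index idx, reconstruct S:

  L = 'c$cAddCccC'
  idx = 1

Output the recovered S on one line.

LF mapping: 4 0 5 1 8 9 2 6 7 3
Walk LF starting at row 1, prepending L[row]:
  step 1: row=1, L[1]='$', prepend. Next row=LF[1]=0
  step 2: row=0, L[0]='c', prepend. Next row=LF[0]=4
  step 3: row=4, L[4]='d', prepend. Next row=LF[4]=8
  step 4: row=8, L[8]='c', prepend. Next row=LF[8]=7
  step 5: row=7, L[7]='c', prepend. Next row=LF[7]=6
  step 6: row=6, L[6]='C', prepend. Next row=LF[6]=2
  step 7: row=2, L[2]='c', prepend. Next row=LF[2]=5
  step 8: row=5, L[5]='d', prepend. Next row=LF[5]=9
  step 9: row=9, L[9]='C', prepend. Next row=LF[9]=3
  step 10: row=3, L[3]='A', prepend. Next row=LF[3]=1
Reversed output: ACdcCccdc$

Answer: ACdcCccdc$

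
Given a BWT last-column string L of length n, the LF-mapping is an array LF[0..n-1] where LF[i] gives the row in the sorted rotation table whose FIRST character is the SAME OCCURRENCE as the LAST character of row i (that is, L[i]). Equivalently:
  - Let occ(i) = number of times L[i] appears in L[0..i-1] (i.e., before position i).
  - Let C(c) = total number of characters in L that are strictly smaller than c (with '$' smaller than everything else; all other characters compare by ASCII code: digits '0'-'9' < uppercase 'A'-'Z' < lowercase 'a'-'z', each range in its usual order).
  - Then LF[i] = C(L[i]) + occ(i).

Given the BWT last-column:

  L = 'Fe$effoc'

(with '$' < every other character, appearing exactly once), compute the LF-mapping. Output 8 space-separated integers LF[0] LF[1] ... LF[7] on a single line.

Char counts: '$':1, 'F':1, 'c':1, 'e':2, 'f':2, 'o':1
C (first-col start): C('$')=0, C('F')=1, C('c')=2, C('e')=3, C('f')=5, C('o')=7
L[0]='F': occ=0, LF[0]=C('F')+0=1+0=1
L[1]='e': occ=0, LF[1]=C('e')+0=3+0=3
L[2]='$': occ=0, LF[2]=C('$')+0=0+0=0
L[3]='e': occ=1, LF[3]=C('e')+1=3+1=4
L[4]='f': occ=0, LF[4]=C('f')+0=5+0=5
L[5]='f': occ=1, LF[5]=C('f')+1=5+1=6
L[6]='o': occ=0, LF[6]=C('o')+0=7+0=7
L[7]='c': occ=0, LF[7]=C('c')+0=2+0=2

Answer: 1 3 0 4 5 6 7 2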